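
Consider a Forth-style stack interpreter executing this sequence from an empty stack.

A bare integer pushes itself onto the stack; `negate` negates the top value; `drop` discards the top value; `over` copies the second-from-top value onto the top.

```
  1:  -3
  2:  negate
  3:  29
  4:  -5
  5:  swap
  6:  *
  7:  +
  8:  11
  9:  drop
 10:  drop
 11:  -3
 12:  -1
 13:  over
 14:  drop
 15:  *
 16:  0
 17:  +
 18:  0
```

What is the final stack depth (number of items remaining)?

2

-3      -3
negate  3
29      3 29
-5      3 29 -5
swap    3 -5 29
*       3 -145
+       -142
11      -142 11
drop    -142
drop    (empty)
-3      -3
-1      -3 -1
over    -3 -1 -3
drop    -3 -1
*       3
0       3 0
+       3
0       3 0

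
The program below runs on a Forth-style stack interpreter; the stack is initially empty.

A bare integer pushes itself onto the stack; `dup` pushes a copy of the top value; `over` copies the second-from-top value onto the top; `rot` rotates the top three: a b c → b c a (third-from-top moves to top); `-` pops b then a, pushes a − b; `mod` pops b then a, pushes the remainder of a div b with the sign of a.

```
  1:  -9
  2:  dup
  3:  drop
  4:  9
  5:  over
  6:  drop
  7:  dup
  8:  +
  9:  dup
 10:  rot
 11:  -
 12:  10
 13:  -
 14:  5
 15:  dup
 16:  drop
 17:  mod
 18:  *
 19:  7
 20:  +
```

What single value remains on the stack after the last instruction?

-9   : [-9]
dup  : [-9, -9]
drop : [-9]
9    : [-9, 9]
over : [-9, 9, -9]
drop : [-9, 9]
dup  : [-9, 9, 9]
+    : [-9, 18]
dup  : [-9, 18, 18]
rot  : [18, 18, -9]
-    : [18, 27]
10   : [18, 27, 10]
-    : [18, 17]
5    : [18, 17, 5]
dup  : [18, 17, 5, 5]
drop : [18, 17, 5]
mod  : [18, 2]
*    : [36]
7    : [36, 7]
+    : [43]

43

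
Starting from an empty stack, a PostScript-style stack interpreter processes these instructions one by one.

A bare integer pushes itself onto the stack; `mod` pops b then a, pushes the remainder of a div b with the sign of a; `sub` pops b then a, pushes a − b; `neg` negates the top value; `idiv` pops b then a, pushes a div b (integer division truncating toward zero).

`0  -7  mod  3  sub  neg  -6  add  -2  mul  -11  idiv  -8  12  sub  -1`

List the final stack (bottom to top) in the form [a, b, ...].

[0, -20, -1]

0    → [0]
-7   → [0, -7]
mod  → [0]
3    → [0, 3]
sub  → [-3]
neg  → [3]
-6   → [3, -6]
add  → [-3]
-2   → [-3, -2]
mul  → [6]
-11  → [6, -11]
idiv → [0]
-8   → [0, -8]
12   → [0, -8, 12]
sub  → [0, -20]
-1   → [0, -20, -1]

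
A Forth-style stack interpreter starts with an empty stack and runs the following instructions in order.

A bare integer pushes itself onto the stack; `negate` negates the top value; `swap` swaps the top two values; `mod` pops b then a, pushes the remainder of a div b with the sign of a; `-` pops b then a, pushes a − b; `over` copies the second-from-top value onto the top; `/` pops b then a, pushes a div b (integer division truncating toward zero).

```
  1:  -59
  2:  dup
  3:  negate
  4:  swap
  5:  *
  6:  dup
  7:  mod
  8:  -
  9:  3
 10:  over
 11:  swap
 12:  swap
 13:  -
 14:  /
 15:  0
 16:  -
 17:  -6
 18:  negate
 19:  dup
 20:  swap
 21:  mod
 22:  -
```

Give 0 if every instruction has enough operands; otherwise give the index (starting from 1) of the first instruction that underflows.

-59    : [-59]
dup    : [-59, -59]
negate : [-59, 59]
swap   : [59, -59]
*      : [-3481]
dup    : [-3481, -3481]
mod    : [0]
-  — needs 2 operands, stack has 1 → underflow

8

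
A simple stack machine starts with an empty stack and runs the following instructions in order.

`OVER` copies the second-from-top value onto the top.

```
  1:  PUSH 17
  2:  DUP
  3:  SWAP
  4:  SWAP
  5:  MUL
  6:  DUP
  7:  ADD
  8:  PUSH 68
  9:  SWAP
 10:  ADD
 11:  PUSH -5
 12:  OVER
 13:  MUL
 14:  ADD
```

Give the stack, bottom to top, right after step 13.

[646, -3230]

PUSH 17  17
DUP      17 17
SWAP     17 17
SWAP     17 17
MUL      289
DUP      289 289
ADD      578
PUSH 68  578 68
SWAP     68 578
ADD      646
PUSH -5  646 -5
OVER     646 -5 646
MUL      646 -3230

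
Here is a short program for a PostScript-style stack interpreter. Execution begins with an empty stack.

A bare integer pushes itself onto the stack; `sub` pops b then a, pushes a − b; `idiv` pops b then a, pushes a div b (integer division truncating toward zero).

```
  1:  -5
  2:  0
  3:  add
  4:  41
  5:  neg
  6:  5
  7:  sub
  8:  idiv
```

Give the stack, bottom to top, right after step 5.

[-5, -41]

-5  → -5
0   → -5 0
add → -5
41  → -5 41
neg → -5 -41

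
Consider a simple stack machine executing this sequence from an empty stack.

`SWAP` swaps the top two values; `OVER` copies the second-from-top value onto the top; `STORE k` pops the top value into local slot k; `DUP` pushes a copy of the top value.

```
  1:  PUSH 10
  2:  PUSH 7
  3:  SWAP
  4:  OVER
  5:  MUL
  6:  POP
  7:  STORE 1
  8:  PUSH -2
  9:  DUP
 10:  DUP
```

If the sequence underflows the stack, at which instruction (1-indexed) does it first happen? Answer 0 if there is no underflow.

0

PUSH 10  [10]
PUSH 7   [10, 7]
SWAP     [7, 10]
OVER     [7, 10, 7]
MUL      [7, 70]
POP      [7]
STORE 1  []
PUSH -2  [-2]
DUP      [-2, -2]
DUP      [-2, -2, -2]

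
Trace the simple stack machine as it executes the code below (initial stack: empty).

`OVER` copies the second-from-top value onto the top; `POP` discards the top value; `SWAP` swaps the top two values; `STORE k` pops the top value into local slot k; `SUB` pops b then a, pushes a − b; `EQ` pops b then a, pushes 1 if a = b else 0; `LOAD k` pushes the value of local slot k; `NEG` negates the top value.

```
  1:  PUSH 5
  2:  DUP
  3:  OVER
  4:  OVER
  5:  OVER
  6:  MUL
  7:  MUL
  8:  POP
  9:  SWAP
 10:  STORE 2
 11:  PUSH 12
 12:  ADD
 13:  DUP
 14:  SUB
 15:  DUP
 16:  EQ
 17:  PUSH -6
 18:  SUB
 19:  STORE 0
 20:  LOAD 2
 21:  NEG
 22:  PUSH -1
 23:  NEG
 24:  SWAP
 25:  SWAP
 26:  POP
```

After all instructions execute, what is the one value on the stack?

PUSH 5  : 5
DUP     : 5 5
OVER    : 5 5 5
OVER    : 5 5 5 5
OVER    : 5 5 5 5 5
MUL     : 5 5 5 25
MUL     : 5 5 125
POP     : 5 5
SWAP    : 5 5
STORE 2 : 5
PUSH 12 : 5 12
ADD     : 17
DUP     : 17 17
SUB     : 0
DUP     : 0 0
EQ      : 1
PUSH -6 : 1 -6
SUB     : 7
STORE 0 : (empty)
LOAD 2  : 5
NEG     : -5
PUSH -1 : -5 -1
NEG     : -5 1
SWAP    : 1 -5
SWAP    : -5 1
POP     : -5

-5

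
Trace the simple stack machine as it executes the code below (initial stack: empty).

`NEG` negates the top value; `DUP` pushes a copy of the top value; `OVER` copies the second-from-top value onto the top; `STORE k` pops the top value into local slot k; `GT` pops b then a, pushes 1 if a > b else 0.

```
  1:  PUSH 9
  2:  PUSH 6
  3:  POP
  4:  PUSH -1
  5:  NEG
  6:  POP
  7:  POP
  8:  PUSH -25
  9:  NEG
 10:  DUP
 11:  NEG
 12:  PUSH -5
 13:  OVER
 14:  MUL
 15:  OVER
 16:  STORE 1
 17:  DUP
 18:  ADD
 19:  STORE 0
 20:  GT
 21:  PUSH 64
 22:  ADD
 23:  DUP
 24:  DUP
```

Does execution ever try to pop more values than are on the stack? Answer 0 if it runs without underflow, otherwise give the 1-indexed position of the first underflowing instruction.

0

PUSH 9   -> [9]
PUSH 6   -> [9, 6]
POP      -> [9]
PUSH -1  -> [9, -1]
NEG      -> [9, 1]
POP      -> [9]
POP      -> []
PUSH -25 -> [-25]
NEG      -> [25]
DUP      -> [25, 25]
NEG      -> [25, -25]
PUSH -5  -> [25, -25, -5]
OVER     -> [25, -25, -5, -25]
MUL      -> [25, -25, 125]
OVER     -> [25, -25, 125, -25]
STORE 1  -> [25, -25, 125]
DUP      -> [25, -25, 125, 125]
ADD      -> [25, -25, 250]
STORE 0  -> [25, -25]
GT       -> [1]
PUSH 64  -> [1, 64]
ADD      -> [65]
DUP      -> [65, 65]
DUP      -> [65, 65, 65]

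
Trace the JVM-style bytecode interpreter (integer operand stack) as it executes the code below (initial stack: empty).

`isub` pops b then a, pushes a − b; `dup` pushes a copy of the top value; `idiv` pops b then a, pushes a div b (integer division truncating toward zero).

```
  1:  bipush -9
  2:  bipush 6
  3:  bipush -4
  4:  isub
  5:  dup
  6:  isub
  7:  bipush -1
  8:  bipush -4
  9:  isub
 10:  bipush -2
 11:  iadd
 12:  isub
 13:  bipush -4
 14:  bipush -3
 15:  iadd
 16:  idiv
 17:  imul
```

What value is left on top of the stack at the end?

0

bipush -9  [-9]
bipush 6   [-9, 6]
bipush -4  [-9, 6, -4]
isub       [-9, 10]
dup        [-9, 10, 10]
isub       [-9, 0]
bipush -1  [-9, 0, -1]
bipush -4  [-9, 0, -1, -4]
isub       [-9, 0, 3]
bipush -2  [-9, 0, 3, -2]
iadd       [-9, 0, 1]
isub       [-9, -1]
bipush -4  [-9, -1, -4]
bipush -3  [-9, -1, -4, -3]
iadd       [-9, -1, -7]
idiv       [-9, 0]
imul       [0]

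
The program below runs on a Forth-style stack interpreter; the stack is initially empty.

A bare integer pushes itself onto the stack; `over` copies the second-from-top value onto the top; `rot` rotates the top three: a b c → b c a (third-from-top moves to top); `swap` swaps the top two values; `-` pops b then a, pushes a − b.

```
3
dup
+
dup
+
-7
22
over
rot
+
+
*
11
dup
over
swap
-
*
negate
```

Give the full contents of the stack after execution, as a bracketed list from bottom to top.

3      : [3]
dup    : [3, 3]
+      : [6]
dup    : [6, 6]
+      : [12]
-7     : [12, -7]
22     : [12, -7, 22]
over   : [12, -7, 22, -7]
rot    : [12, 22, -7, -7]
+      : [12, 22, -14]
+      : [12, 8]
*      : [96]
11     : [96, 11]
dup    : [96, 11, 11]
over   : [96, 11, 11, 11]
swap   : [96, 11, 11, 11]
-      : [96, 11, 0]
*      : [96, 0]
negate : [96, 0]

[96, 0]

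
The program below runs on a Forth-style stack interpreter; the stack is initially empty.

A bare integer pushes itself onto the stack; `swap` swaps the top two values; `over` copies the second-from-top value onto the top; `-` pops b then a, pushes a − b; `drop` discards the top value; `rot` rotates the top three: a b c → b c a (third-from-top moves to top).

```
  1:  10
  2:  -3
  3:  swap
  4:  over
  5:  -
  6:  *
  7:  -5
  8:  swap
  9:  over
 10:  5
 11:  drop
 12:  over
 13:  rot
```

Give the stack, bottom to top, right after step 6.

10   -> [10]
-3   -> [10, -3]
swap -> [-3, 10]
over -> [-3, 10, -3]
-    -> [-3, 13]
*    -> [-39]

[-39]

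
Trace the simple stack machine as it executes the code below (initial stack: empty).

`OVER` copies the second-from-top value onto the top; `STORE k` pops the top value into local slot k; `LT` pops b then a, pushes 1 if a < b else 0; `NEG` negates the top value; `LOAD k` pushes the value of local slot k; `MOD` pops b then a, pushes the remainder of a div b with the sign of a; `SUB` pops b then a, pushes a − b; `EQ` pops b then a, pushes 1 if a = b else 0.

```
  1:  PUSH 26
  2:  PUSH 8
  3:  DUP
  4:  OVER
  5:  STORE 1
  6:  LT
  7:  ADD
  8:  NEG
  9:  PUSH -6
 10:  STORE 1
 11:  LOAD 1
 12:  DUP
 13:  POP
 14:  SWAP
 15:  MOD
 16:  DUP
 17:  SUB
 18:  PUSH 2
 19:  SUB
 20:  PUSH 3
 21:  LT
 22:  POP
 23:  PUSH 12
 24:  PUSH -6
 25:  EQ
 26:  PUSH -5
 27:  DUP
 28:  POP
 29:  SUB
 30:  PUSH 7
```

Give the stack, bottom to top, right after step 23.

PUSH 26 -> [26]
PUSH 8  -> [26, 8]
DUP     -> [26, 8, 8]
OVER    -> [26, 8, 8, 8]
STORE 1 -> [26, 8, 8]
LT      -> [26, 0]
ADD     -> [26]
NEG     -> [-26]
PUSH -6 -> [-26, -6]
STORE 1 -> [-26]
LOAD 1  -> [-26, -6]
DUP     -> [-26, -6, -6]
POP     -> [-26, -6]
SWAP    -> [-6, -26]
MOD     -> [-6]
DUP     -> [-6, -6]
SUB     -> [0]
PUSH 2  -> [0, 2]
SUB     -> [-2]
PUSH 3  -> [-2, 3]
LT      -> [1]
POP     -> []
PUSH 12 -> [12]

[12]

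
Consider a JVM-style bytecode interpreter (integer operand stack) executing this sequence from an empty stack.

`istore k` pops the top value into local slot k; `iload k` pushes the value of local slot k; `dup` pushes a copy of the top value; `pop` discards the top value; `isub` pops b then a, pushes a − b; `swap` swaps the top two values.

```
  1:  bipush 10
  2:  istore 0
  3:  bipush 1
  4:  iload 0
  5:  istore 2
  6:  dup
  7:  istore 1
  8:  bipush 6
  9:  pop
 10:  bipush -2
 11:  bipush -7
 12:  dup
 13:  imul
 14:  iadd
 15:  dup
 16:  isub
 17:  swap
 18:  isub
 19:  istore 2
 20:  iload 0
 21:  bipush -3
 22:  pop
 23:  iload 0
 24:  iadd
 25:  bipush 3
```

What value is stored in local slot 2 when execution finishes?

-1

bipush 10 -> [10]
istore 0  -> []
bipush 1  -> [1]
iload 0   -> [1, 10]
istore 2  -> [1]
dup       -> [1, 1]
istore 1  -> [1]
bipush 6  -> [1, 6]
pop       -> [1]
bipush -2 -> [1, -2]
bipush -7 -> [1, -2, -7]
dup       -> [1, -2, -7, -7]
imul      -> [1, -2, 49]
iadd      -> [1, 47]
dup       -> [1, 47, 47]
isub      -> [1, 0]
swap      -> [0, 1]
isub      -> [-1]
istore 2  -> []
iload 0   -> [10]
bipush -3 -> [10, -3]
pop       -> [10]
iload 0   -> [10, 10]
iadd      -> [20]
bipush 3  -> [20, 3]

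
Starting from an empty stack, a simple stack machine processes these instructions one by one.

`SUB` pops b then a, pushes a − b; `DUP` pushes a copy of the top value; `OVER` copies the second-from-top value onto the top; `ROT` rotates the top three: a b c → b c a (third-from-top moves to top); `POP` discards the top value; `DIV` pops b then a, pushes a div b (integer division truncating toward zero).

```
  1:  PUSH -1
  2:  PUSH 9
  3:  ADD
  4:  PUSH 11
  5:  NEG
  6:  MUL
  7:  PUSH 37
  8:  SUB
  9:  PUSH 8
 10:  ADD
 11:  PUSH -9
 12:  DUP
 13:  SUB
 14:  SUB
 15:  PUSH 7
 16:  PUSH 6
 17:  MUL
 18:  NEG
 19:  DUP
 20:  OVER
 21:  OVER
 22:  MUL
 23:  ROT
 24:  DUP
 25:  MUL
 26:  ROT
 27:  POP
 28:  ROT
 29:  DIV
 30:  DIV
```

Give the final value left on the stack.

PUSH -1 -> -1
PUSH 9  -> -1 9
ADD     -> 8
PUSH 11 -> 8 11
NEG     -> 8 -11
MUL     -> -88
PUSH 37 -> -88 37
SUB     -> -125
PUSH 8  -> -125 8
ADD     -> -117
PUSH -9 -> -117 -9
DUP     -> -117 -9 -9
SUB     -> -117 0
SUB     -> -117
PUSH 7  -> -117 7
PUSH 6  -> -117 7 6
MUL     -> -117 42
NEG     -> -117 -42
DUP     -> -117 -42 -42
OVER    -> -117 -42 -42 -42
OVER    -> -117 -42 -42 -42 -42
MUL     -> -117 -42 -42 1764
ROT     -> -117 -42 1764 -42
DUP     -> -117 -42 1764 -42 -42
MUL     -> -117 -42 1764 1764
ROT     -> -117 1764 1764 -42
POP     -> -117 1764 1764
ROT     -> 1764 1764 -117
DIV     -> 1764 -15
DIV     -> -117

-117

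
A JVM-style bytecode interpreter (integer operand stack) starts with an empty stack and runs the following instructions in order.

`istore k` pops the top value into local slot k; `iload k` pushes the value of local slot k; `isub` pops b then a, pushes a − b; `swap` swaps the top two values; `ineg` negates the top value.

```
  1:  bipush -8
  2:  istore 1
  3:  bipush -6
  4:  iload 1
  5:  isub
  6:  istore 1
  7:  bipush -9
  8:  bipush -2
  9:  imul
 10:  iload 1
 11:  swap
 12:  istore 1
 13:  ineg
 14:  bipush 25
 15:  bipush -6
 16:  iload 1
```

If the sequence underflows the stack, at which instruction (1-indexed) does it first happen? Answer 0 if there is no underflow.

0

bipush -8 → [-8]
istore 1  → []
bipush -6 → [-6]
iload 1   → [-6, -8]
isub      → [2]
istore 1  → []
bipush -9 → [-9]
bipush -2 → [-9, -2]
imul      → [18]
iload 1   → [18, 2]
swap      → [2, 18]
istore 1  → [2]
ineg      → [-2]
bipush 25 → [-2, 25]
bipush -6 → [-2, 25, -6]
iload 1   → [-2, 25, -6, 18]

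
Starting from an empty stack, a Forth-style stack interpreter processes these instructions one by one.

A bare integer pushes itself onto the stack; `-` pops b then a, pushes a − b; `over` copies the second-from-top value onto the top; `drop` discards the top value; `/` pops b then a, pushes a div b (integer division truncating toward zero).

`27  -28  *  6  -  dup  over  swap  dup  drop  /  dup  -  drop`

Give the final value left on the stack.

27   → 27
-28  → 27 -28
*    → -756
6    → -756 6
-    → -762
dup  → -762 -762
over → -762 -762 -762
swap → -762 -762 -762
dup  → -762 -762 -762 -762
drop → -762 -762 -762
/    → -762 1
dup  → -762 1 1
-    → -762 0
drop → -762

-762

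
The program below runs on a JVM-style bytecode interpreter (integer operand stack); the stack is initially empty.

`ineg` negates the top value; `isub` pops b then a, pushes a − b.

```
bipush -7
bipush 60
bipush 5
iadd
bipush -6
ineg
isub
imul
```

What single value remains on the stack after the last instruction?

-413

bipush -7 -> -7
bipush 60 -> -7 60
bipush 5  -> -7 60 5
iadd      -> -7 65
bipush -6 -> -7 65 -6
ineg      -> -7 65 6
isub      -> -7 59
imul      -> -413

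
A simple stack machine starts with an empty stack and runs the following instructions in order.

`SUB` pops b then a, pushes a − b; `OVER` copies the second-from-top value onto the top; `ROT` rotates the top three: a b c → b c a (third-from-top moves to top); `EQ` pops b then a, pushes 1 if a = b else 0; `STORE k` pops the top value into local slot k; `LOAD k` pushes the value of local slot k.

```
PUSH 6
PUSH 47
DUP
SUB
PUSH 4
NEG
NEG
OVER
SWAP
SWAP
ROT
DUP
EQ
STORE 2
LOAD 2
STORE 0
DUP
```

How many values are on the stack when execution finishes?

PUSH 6  -> 6
PUSH 47 -> 6 47
DUP     -> 6 47 47
SUB     -> 6 0
PUSH 4  -> 6 0 4
NEG     -> 6 0 -4
NEG     -> 6 0 4
OVER    -> 6 0 4 0
SWAP    -> 6 0 0 4
SWAP    -> 6 0 4 0
ROT     -> 6 4 0 0
DUP     -> 6 4 0 0 0
EQ      -> 6 4 0 1
STORE 2 -> 6 4 0
LOAD 2  -> 6 4 0 1
STORE 0 -> 6 4 0
DUP     -> 6 4 0 0

4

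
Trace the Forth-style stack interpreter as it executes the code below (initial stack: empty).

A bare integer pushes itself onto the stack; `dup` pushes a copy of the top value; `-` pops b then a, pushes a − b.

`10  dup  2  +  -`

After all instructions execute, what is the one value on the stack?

-2

10   10
dup  10 10
2    10 10 2
+    10 12
-    -2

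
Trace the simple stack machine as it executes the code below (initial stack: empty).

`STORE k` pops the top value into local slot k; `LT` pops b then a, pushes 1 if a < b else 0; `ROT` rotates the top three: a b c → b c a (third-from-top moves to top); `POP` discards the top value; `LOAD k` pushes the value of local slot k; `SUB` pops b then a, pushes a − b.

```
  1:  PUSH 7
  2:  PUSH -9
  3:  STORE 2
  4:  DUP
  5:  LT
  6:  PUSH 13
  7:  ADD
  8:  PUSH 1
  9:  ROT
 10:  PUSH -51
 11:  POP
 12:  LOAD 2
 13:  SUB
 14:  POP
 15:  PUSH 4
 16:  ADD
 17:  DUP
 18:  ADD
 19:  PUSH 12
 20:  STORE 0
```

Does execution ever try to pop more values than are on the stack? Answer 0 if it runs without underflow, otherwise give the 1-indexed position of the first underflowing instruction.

9

PUSH 7  -> 7
PUSH -9 -> 7 -9
STORE 2 -> 7
DUP     -> 7 7
LT      -> 0
PUSH 13 -> 0 13
ADD     -> 13
PUSH 1  -> 13 1
ROT  — needs 3 operands, stack has 2 → underflow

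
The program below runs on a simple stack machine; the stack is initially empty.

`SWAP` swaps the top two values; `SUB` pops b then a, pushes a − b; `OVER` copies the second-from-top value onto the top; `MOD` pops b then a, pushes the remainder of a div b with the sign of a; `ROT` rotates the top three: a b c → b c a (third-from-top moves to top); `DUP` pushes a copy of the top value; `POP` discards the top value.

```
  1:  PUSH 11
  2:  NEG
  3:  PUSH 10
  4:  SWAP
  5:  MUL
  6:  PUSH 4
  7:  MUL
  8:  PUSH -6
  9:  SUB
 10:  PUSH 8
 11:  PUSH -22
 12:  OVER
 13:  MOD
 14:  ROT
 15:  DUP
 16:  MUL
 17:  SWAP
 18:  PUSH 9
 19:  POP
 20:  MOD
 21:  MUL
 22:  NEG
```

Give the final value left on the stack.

PUSH 11   [11]
NEG       [-11]
PUSH 10   [-11, 10]
SWAP      [10, -11]
MUL       [-110]
PUSH 4    [-110, 4]
MUL       [-440]
PUSH -6   [-440, -6]
SUB       [-434]
PUSH 8    [-434, 8]
PUSH -22  [-434, 8, -22]
OVER      [-434, 8, -22, 8]
MOD       [-434, 8, -6]
ROT       [8, -6, -434]
DUP       [8, -6, -434, -434]
MUL       [8, -6, 188356]
SWAP      [8, 188356, -6]
PUSH 9    [8, 188356, -6, 9]
POP       [8, 188356, -6]
MOD       [8, 4]
MUL       [32]
NEG       [-32]

-32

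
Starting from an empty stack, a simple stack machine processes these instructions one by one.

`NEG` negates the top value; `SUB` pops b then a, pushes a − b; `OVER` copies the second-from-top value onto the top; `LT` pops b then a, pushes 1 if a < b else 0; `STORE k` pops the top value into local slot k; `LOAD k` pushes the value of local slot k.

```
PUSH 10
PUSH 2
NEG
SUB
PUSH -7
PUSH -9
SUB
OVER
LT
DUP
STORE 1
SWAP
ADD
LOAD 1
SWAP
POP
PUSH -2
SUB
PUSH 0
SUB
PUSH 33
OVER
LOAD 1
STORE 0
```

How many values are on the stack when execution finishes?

PUSH 10 → [10]
PUSH 2  → [10, 2]
NEG     → [10, -2]
SUB     → [12]
PUSH -7 → [12, -7]
PUSH -9 → [12, -7, -9]
SUB     → [12, 2]
OVER    → [12, 2, 12]
LT      → [12, 1]
DUP     → [12, 1, 1]
STORE 1 → [12, 1]
SWAP    → [1, 12]
ADD     → [13]
LOAD 1  → [13, 1]
SWAP    → [1, 13]
POP     → [1]
PUSH -2 → [1, -2]
SUB     → [3]
PUSH 0  → [3, 0]
SUB     → [3]
PUSH 33 → [3, 33]
OVER    → [3, 33, 3]
LOAD 1  → [3, 33, 3, 1]
STORE 0 → [3, 33, 3]

3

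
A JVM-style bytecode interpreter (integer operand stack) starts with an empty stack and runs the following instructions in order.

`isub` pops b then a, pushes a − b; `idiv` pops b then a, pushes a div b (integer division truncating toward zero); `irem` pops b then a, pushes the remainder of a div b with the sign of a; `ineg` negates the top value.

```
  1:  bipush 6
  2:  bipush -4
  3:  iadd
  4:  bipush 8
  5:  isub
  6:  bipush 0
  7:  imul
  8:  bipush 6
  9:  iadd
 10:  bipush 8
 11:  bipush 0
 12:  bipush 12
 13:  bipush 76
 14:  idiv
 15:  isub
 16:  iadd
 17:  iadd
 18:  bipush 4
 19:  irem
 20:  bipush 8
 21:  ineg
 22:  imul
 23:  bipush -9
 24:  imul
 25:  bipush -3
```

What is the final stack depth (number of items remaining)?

bipush 6   [6]
bipush -4  [6, -4]
iadd       [2]
bipush 8   [2, 8]
isub       [-6]
bipush 0   [-6, 0]
imul       [0]
bipush 6   [0, 6]
iadd       [6]
bipush 8   [6, 8]
bipush 0   [6, 8, 0]
bipush 12  [6, 8, 0, 12]
bipush 76  [6, 8, 0, 12, 76]
idiv       [6, 8, 0, 0]
isub       [6, 8, 0]
iadd       [6, 8]
iadd       [14]
bipush 4   [14, 4]
irem       [2]
bipush 8   [2, 8]
ineg       [2, -8]
imul       [-16]
bipush -9  [-16, -9]
imul       [144]
bipush -3  [144, -3]

2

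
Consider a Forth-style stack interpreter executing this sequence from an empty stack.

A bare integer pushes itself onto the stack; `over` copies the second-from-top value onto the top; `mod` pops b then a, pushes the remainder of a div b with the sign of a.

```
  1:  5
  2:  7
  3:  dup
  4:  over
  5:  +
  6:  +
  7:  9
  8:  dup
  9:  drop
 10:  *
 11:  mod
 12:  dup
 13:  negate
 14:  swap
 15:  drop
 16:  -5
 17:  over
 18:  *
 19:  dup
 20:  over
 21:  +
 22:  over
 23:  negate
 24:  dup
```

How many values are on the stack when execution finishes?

5

5      : 5
7      : 5 7
dup    : 5 7 7
over   : 5 7 7 7
+      : 5 7 14
+      : 5 21
9      : 5 21 9
dup    : 5 21 9 9
drop   : 5 21 9
*      : 5 189
mod    : 5
dup    : 5 5
negate : 5 -5
swap   : -5 5
drop   : -5
-5     : -5 -5
over   : -5 -5 -5
*      : -5 25
dup    : -5 25 25
over   : -5 25 25 25
+      : -5 25 50
over   : -5 25 50 25
negate : -5 25 50 -25
dup    : -5 25 50 -25 -25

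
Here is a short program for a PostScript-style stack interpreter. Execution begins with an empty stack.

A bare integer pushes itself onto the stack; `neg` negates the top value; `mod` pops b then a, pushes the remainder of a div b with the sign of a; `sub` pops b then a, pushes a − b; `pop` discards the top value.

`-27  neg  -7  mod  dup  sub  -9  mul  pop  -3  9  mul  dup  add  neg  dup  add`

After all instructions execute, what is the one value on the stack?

-27  [-27]
neg  [27]
-7   [27, -7]
mod  [6]
dup  [6, 6]
sub  [0]
-9   [0, -9]
mul  [0]
pop  []
-3   [-3]
9    [-3, 9]
mul  [-27]
dup  [-27, -27]
add  [-54]
neg  [54]
dup  [54, 54]
add  [108]

108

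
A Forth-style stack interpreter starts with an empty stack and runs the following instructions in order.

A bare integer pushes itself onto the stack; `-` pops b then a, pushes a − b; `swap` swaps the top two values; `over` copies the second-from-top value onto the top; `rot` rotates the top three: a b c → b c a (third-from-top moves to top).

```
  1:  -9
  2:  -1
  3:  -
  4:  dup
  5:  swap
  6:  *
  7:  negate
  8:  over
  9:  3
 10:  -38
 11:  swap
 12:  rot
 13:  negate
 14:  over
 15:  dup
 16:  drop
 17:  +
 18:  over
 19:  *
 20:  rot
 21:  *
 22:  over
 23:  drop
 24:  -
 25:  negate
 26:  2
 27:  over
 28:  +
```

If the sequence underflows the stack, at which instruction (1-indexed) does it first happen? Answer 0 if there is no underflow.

-9      [-9]
-1      [-9, -1]
-       [-8]
dup     [-8, -8]
swap    [-8, -8]
*       [64]
negate  [-64]
over  — needs 2 operands, stack has 1 → underflow

8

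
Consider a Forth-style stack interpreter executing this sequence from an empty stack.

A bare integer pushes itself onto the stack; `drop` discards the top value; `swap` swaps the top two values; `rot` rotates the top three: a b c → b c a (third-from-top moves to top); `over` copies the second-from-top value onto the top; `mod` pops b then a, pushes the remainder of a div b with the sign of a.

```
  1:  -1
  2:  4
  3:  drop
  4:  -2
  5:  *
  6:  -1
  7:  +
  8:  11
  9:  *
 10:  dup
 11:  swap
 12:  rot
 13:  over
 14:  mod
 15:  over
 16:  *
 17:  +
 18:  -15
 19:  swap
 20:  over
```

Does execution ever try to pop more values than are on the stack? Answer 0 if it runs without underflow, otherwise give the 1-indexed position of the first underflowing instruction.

-1   -> -1
4    -> -1 4
drop -> -1
-2   -> -1 -2
*    -> 2
-1   -> 2 -1
+    -> 1
11   -> 1 11
*    -> 11
dup  -> 11 11
swap -> 11 11
rot  — needs 3 operands, stack has 2 → underflow

12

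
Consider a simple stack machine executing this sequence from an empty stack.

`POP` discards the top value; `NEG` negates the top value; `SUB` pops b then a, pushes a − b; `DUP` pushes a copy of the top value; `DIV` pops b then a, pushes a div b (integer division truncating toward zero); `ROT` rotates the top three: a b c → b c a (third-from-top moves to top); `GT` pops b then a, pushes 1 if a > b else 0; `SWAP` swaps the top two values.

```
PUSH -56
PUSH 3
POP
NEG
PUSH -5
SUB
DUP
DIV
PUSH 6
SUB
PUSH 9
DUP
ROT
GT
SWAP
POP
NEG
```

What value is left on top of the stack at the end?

PUSH -56 -> [-56]
PUSH 3   -> [-56, 3]
POP      -> [-56]
NEG      -> [56]
PUSH -5  -> [56, -5]
SUB      -> [61]
DUP      -> [61, 61]
DIV      -> [1]
PUSH 6   -> [1, 6]
SUB      -> [-5]
PUSH 9   -> [-5, 9]
DUP      -> [-5, 9, 9]
ROT      -> [9, 9, -5]
GT       -> [9, 1]
SWAP     -> [1, 9]
POP      -> [1]
NEG      -> [-1]

-1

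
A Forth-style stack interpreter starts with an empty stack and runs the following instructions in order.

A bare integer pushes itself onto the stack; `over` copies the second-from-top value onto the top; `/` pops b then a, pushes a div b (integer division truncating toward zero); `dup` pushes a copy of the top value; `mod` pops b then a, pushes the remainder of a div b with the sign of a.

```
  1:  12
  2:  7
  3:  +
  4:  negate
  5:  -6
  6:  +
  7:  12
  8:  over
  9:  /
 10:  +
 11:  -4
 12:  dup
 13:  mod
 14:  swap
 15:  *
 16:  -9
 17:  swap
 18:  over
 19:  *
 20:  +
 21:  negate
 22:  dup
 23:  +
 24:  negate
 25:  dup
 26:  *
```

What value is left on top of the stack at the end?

324

12     : 12
7      : 12 7
+      : 19
negate : -19
-6     : -19 -6
+      : -25
12     : -25 12
over   : -25 12 -25
/      : -25 0
+      : -25
-4     : -25 -4
dup    : -25 -4 -4
mod    : -25 0
swap   : 0 -25
*      : 0
-9     : 0 -9
swap   : -9 0
over   : -9 0 -9
*      : -9 0
+      : -9
negate : 9
dup    : 9 9
+      : 18
negate : -18
dup    : -18 -18
*      : 324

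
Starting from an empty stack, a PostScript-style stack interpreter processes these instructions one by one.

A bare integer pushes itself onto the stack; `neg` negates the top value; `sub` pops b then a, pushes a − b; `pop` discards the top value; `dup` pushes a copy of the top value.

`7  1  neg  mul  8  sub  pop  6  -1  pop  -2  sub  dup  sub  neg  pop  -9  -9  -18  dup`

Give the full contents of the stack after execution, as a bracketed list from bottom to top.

[-9, -9, -18, -18]

7   : [7]
1   : [7, 1]
neg : [7, -1]
mul : [-7]
8   : [-7, 8]
sub : [-15]
pop : []
6   : [6]
-1  : [6, -1]
pop : [6]
-2  : [6, -2]
sub : [8]
dup : [8, 8]
sub : [0]
neg : [0]
pop : []
-9  : [-9]
-9  : [-9, -9]
-18 : [-9, -9, -18]
dup : [-9, -9, -18, -18]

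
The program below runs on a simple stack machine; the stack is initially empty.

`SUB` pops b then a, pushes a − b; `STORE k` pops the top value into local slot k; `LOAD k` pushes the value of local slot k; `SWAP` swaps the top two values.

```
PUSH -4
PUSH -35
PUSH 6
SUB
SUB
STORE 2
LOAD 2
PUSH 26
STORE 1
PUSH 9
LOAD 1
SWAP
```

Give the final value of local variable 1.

26

PUSH -4  : -4
PUSH -35 : -4 -35
PUSH 6   : -4 -35 6
SUB      : -4 -41
SUB      : 37
STORE 2  : (empty)
LOAD 2   : 37
PUSH 26  : 37 26
STORE 1  : 37
PUSH 9   : 37 9
LOAD 1   : 37 9 26
SWAP     : 37 26 9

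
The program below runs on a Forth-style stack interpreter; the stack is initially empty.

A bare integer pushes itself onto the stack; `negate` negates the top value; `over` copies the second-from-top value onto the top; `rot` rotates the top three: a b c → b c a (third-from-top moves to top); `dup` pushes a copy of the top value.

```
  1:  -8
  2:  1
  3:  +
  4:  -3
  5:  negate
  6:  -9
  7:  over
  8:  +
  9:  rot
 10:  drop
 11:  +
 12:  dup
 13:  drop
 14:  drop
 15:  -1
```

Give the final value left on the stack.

-8     → [-8]
1      → [-8, 1]
+      → [-7]
-3     → [-7, -3]
negate → [-7, 3]
-9     → [-7, 3, -9]
over   → [-7, 3, -9, 3]
+      → [-7, 3, -6]
rot    → [3, -6, -7]
drop   → [3, -6]
+      → [-3]
dup    → [-3, -3]
drop   → [-3]
drop   → []
-1     → [-1]

-1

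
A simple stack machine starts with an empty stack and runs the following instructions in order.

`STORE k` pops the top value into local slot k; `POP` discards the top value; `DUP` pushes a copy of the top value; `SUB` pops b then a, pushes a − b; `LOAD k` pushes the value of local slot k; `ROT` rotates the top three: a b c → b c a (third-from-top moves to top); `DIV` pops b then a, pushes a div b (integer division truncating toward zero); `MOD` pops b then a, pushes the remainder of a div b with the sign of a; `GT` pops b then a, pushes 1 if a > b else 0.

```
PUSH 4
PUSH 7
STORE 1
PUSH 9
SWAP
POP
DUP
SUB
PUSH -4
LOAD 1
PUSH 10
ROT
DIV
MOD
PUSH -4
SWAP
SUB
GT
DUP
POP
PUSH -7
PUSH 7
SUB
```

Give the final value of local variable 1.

7

PUSH 4   [4]
PUSH 7   [4, 7]
STORE 1  [4]
PUSH 9   [4, 9]
SWAP     [9, 4]
POP      [9]
DUP      [9, 9]
SUB      [0]
PUSH -4  [0, -4]
LOAD 1   [0, -4, 7]
PUSH 10  [0, -4, 7, 10]
ROT      [0, 7, 10, -4]
DIV      [0, 7, -2]
MOD      [0, 1]
PUSH -4  [0, 1, -4]
SWAP     [0, -4, 1]
SUB      [0, -5]
GT       [1]
DUP      [1, 1]
POP      [1]
PUSH -7  [1, -7]
PUSH 7   [1, -7, 7]
SUB      [1, -14]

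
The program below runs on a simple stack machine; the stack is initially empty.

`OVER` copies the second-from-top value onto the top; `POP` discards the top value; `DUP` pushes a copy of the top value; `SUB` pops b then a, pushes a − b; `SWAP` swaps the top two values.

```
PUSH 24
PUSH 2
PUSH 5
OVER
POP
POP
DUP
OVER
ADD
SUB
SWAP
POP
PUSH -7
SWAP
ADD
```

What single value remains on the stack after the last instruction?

-9

PUSH 24  24
PUSH 2   24 2
PUSH 5   24 2 5
OVER     24 2 5 2
POP      24 2 5
POP      24 2
DUP      24 2 2
OVER     24 2 2 2
ADD      24 2 4
SUB      24 -2
SWAP     -2 24
POP      -2
PUSH -7  -2 -7
SWAP     -7 -2
ADD      -9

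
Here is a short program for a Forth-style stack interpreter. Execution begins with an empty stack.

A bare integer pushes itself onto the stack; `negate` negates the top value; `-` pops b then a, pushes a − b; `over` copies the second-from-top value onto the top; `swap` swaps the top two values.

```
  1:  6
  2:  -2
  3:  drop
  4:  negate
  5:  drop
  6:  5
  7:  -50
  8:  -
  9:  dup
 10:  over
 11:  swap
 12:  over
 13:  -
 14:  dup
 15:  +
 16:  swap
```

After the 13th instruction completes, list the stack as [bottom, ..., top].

6      → [6]
-2     → [6, -2]
drop   → [6]
negate → [-6]
drop   → []
5      → [5]
-50    → [5, -50]
-      → [55]
dup    → [55, 55]
over   → [55, 55, 55]
swap   → [55, 55, 55]
over   → [55, 55, 55, 55]
-      → [55, 55, 0]

[55, 55, 0]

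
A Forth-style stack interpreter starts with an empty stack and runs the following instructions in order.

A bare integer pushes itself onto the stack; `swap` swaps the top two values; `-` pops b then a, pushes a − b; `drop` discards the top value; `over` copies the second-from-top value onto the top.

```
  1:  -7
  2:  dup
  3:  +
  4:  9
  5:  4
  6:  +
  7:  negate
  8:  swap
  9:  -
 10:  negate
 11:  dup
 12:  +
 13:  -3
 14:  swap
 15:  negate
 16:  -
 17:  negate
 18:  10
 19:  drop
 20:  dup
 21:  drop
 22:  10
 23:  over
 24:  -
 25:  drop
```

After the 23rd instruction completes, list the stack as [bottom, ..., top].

-7     : [-7]
dup    : [-7, -7]
+      : [-14]
9      : [-14, 9]
4      : [-14, 9, 4]
+      : [-14, 13]
negate : [-14, -13]
swap   : [-13, -14]
-      : [1]
negate : [-1]
dup    : [-1, -1]
+      : [-2]
-3     : [-2, -3]
swap   : [-3, -2]
negate : [-3, 2]
-      : [-5]
negate : [5]
10     : [5, 10]
drop   : [5]
dup    : [5, 5]
drop   : [5]
10     : [5, 10]
over   : [5, 10, 5]

[5, 10, 5]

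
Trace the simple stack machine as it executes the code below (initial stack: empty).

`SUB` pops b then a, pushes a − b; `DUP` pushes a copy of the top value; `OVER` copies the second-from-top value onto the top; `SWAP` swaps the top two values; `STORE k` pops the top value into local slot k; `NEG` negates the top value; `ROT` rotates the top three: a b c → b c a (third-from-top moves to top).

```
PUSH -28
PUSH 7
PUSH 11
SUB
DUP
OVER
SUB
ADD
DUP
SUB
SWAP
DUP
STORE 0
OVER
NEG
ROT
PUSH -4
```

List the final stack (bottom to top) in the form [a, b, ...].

[-28, 0, 0, -4]

PUSH -28 → -28
PUSH 7   → -28 7
PUSH 11  → -28 7 11
SUB      → -28 -4
DUP      → -28 -4 -4
OVER     → -28 -4 -4 -4
SUB      → -28 -4 0
ADD      → -28 -4
DUP      → -28 -4 -4
SUB      → -28 0
SWAP     → 0 -28
DUP      → 0 -28 -28
STORE 0  → 0 -28
OVER     → 0 -28 0
NEG      → 0 -28 0
ROT      → -28 0 0
PUSH -4  → -28 0 0 -4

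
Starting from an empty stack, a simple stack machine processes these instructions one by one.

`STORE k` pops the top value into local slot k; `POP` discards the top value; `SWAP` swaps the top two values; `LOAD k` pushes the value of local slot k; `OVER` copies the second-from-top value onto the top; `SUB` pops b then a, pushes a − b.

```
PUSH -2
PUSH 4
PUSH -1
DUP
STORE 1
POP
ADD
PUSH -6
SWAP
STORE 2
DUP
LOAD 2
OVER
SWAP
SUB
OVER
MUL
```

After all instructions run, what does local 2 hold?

2

PUSH -2 -> -2
PUSH 4  -> -2 4
PUSH -1 -> -2 4 -1
DUP     -> -2 4 -1 -1
STORE 1 -> -2 4 -1
POP     -> -2 4
ADD     -> 2
PUSH -6 -> 2 -6
SWAP    -> -6 2
STORE 2 -> -6
DUP     -> -6 -6
LOAD 2  -> -6 -6 2
OVER    -> -6 -6 2 -6
SWAP    -> -6 -6 -6 2
SUB     -> -6 -6 -8
OVER    -> -6 -6 -8 -6
MUL     -> -6 -6 48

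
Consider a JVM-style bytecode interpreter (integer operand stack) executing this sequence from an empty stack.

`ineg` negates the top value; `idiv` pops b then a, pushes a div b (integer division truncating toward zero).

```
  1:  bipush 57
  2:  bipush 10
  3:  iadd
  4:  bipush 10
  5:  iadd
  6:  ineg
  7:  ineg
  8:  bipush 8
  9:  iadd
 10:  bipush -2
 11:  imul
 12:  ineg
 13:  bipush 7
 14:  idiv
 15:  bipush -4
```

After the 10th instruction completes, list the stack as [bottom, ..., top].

[85, -2]

bipush 57 : [57]
bipush 10 : [57, 10]
iadd      : [67]
bipush 10 : [67, 10]
iadd      : [77]
ineg      : [-77]
ineg      : [77]
bipush 8  : [77, 8]
iadd      : [85]
bipush -2 : [85, -2]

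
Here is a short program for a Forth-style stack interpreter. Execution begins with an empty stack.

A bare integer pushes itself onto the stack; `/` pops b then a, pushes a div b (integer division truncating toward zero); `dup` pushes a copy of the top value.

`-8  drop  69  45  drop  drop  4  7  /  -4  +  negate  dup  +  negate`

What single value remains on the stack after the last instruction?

-8

-8     → [-8]
drop   → []
69     → [69]
45     → [69, 45]
drop   → [69]
drop   → []
4      → [4]
7      → [4, 7]
/      → [0]
-4     → [0, -4]
+      → [-4]
negate → [4]
dup    → [4, 4]
+      → [8]
negate → [-8]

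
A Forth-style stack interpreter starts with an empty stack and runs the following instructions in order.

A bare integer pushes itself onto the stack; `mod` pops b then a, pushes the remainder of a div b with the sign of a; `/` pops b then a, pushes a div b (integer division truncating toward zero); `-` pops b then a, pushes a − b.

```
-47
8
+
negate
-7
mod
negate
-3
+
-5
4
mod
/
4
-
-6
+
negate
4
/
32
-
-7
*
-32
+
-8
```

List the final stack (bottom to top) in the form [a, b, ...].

-47    → [-47]
8      → [-47, 8]
+      → [-39]
negate → [39]
-7     → [39, -7]
mod    → [4]
negate → [-4]
-3     → [-4, -3]
+      → [-7]
-5     → [-7, -5]
4      → [-7, -5, 4]
mod    → [-7, -1]
/      → [7]
4      → [7, 4]
-      → [3]
-6     → [3, -6]
+      → [-3]
negate → [3]
4      → [3, 4]
/      → [0]
32     → [0, 32]
-      → [-32]
-7     → [-32, -7]
*      → [224]
-32    → [224, -32]
+      → [192]
-8     → [192, -8]

[192, -8]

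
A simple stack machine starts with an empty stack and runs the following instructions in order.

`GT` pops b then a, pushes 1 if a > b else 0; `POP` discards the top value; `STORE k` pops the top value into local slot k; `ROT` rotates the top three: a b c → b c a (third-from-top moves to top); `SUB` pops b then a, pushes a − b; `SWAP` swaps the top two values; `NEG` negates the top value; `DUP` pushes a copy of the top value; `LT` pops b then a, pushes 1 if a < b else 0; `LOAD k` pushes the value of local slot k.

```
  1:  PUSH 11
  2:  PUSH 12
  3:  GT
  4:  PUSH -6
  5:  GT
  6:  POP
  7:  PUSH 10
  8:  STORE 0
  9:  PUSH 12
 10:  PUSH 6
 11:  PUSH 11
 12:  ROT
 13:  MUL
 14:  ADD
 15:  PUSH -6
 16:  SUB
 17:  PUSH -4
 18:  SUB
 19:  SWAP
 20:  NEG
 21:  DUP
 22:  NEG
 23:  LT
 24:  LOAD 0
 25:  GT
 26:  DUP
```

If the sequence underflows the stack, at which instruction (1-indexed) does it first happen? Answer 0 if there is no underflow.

19

PUSH 11  [11]
PUSH 12  [11, 12]
GT       [0]
PUSH -6  [0, -6]
GT       [1]
POP      []
PUSH 10  [10]
STORE 0  []
PUSH 12  [12]
PUSH 6   [12, 6]
PUSH 11  [12, 6, 11]
ROT      [6, 11, 12]
MUL      [6, 132]
ADD      [138]
PUSH -6  [138, -6]
SUB      [144]
PUSH -4  [144, -4]
SUB      [148]
SWAP  — needs 2 operands, stack has 1 → underflow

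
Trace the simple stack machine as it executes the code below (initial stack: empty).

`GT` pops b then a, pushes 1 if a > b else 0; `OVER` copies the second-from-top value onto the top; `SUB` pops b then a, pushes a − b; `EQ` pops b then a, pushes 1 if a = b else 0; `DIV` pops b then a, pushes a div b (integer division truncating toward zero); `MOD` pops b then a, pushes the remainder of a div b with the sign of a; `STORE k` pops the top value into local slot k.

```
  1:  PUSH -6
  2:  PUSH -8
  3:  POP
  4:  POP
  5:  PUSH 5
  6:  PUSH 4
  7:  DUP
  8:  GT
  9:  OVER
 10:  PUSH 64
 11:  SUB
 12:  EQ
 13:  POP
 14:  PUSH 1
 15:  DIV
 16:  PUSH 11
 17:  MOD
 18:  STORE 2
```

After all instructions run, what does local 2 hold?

PUSH -6 -> [-6]
PUSH -8 -> [-6, -8]
POP     -> [-6]
POP     -> []
PUSH 5  -> [5]
PUSH 4  -> [5, 4]
DUP     -> [5, 4, 4]
GT      -> [5, 0]
OVER    -> [5, 0, 5]
PUSH 64 -> [5, 0, 5, 64]
SUB     -> [5, 0, -59]
EQ      -> [5, 0]
POP     -> [5]
PUSH 1  -> [5, 1]
DIV     -> [5]
PUSH 11 -> [5, 11]
MOD     -> [5]
STORE 2 -> []

5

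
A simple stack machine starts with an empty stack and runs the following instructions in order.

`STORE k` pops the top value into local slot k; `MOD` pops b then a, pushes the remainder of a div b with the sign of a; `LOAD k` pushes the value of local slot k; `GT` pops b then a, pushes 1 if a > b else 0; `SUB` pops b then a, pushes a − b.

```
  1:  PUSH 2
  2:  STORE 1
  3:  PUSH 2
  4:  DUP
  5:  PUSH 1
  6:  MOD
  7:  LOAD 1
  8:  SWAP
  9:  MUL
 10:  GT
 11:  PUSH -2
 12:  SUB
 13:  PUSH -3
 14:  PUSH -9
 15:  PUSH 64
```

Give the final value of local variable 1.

2

PUSH 2  → [2]
STORE 1 → []
PUSH 2  → [2]
DUP     → [2, 2]
PUSH 1  → [2, 2, 1]
MOD     → [2, 0]
LOAD 1  → [2, 0, 2]
SWAP    → [2, 2, 0]
MUL     → [2, 0]
GT      → [1]
PUSH -2 → [1, -2]
SUB     → [3]
PUSH -3 → [3, -3]
PUSH -9 → [3, -3, -9]
PUSH 64 → [3, -3, -9, 64]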